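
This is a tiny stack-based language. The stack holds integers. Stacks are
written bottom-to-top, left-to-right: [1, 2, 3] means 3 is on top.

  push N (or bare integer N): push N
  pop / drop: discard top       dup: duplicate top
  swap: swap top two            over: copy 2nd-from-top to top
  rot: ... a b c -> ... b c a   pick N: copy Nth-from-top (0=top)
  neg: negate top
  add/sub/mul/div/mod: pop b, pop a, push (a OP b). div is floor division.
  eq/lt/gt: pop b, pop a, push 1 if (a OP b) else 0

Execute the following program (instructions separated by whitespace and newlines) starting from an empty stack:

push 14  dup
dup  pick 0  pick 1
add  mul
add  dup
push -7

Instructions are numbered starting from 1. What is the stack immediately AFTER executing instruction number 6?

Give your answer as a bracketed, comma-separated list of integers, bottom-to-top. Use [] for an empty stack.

Step 1 ('push 14'): [14]
Step 2 ('dup'): [14, 14]
Step 3 ('dup'): [14, 14, 14]
Step 4 ('pick 0'): [14, 14, 14, 14]
Step 5 ('pick 1'): [14, 14, 14, 14, 14]
Step 6 ('add'): [14, 14, 14, 28]

Answer: [14, 14, 14, 28]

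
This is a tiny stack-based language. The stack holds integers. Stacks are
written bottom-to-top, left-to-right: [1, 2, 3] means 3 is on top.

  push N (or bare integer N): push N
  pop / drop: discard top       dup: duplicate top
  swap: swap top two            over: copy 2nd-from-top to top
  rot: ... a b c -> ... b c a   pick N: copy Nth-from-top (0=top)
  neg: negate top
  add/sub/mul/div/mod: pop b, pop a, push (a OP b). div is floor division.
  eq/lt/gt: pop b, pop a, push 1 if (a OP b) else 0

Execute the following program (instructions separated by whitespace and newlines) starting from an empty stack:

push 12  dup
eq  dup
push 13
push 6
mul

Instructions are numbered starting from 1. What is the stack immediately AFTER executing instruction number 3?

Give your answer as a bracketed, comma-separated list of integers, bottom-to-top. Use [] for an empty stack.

Step 1 ('push 12'): [12]
Step 2 ('dup'): [12, 12]
Step 3 ('eq'): [1]

Answer: [1]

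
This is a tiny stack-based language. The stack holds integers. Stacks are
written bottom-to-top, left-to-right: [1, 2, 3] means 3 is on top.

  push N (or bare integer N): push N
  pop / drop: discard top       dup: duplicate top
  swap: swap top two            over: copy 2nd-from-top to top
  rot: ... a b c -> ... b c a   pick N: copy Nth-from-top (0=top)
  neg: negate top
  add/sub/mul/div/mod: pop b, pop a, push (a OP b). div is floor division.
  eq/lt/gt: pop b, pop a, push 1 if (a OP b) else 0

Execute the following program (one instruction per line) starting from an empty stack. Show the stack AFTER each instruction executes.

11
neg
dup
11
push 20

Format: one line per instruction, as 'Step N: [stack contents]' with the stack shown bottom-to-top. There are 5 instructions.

Step 1: [11]
Step 2: [-11]
Step 3: [-11, -11]
Step 4: [-11, -11, 11]
Step 5: [-11, -11, 11, 20]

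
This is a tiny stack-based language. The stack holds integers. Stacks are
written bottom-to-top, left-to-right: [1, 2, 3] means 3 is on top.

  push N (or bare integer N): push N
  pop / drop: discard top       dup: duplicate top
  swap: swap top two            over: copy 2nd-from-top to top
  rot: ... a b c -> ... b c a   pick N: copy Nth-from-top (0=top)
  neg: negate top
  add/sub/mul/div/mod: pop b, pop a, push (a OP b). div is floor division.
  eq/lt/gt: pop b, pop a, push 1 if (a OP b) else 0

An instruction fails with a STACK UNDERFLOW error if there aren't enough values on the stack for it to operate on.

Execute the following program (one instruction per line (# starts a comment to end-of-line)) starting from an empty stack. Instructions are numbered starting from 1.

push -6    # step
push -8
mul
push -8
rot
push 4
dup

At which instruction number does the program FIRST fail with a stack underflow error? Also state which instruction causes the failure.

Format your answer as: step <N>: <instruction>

Step 1 ('push -6'): stack = [-6], depth = 1
Step 2 ('push -8'): stack = [-6, -8], depth = 2
Step 3 ('mul'): stack = [48], depth = 1
Step 4 ('push -8'): stack = [48, -8], depth = 2
Step 5 ('rot'): needs 3 value(s) but depth is 2 — STACK UNDERFLOW

Answer: step 5: rot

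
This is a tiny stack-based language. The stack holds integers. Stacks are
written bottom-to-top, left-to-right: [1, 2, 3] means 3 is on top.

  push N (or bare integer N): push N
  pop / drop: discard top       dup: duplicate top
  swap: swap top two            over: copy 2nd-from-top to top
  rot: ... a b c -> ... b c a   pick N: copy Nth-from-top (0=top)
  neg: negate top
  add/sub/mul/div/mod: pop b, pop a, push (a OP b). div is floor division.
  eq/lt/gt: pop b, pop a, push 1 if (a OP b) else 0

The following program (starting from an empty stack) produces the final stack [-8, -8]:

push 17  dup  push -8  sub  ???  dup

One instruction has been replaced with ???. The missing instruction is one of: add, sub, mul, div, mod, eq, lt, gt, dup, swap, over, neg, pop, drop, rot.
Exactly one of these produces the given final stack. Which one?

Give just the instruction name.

Stack before ???: [17, 25]
Stack after ???:  [-8]
The instruction that transforms [17, 25] -> [-8] is: sub

Answer: sub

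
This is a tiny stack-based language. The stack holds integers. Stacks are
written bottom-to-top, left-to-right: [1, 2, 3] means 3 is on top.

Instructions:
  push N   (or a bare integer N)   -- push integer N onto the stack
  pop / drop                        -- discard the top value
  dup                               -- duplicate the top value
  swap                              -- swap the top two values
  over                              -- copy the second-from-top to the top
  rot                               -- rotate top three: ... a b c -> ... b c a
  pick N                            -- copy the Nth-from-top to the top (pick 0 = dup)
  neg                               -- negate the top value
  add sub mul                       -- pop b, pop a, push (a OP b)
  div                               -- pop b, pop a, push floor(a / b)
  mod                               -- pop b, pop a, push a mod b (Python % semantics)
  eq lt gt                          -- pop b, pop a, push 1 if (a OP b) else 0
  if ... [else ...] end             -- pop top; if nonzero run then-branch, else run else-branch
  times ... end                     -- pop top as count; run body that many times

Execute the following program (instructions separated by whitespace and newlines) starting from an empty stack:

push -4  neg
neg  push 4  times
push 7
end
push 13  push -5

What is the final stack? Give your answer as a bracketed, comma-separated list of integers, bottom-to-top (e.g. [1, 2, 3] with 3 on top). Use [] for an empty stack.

After 'push -4': [-4]
After 'neg': [4]
After 'neg': [-4]
After 'push 4': [-4, 4]
After 'times': [-4]
After 'push 7': [-4, 7]
After 'push 7': [-4, 7, 7]
After 'push 7': [-4, 7, 7, 7]
After 'push 7': [-4, 7, 7, 7, 7]
After 'push 13': [-4, 7, 7, 7, 7, 13]
After 'push -5': [-4, 7, 7, 7, 7, 13, -5]

Answer: [-4, 7, 7, 7, 7, 13, -5]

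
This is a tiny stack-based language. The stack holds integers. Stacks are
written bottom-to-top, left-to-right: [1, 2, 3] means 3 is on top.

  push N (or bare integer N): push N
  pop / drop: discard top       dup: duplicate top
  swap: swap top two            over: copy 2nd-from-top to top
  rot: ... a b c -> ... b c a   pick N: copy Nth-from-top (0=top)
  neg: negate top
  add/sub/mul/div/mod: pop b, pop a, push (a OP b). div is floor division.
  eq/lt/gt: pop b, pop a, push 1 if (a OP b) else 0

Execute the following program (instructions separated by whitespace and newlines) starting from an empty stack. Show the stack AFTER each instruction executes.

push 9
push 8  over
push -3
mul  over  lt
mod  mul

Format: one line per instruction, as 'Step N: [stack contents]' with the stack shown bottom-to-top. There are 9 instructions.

Step 1: [9]
Step 2: [9, 8]
Step 3: [9, 8, 9]
Step 4: [9, 8, 9, -3]
Step 5: [9, 8, -27]
Step 6: [9, 8, -27, 8]
Step 7: [9, 8, 1]
Step 8: [9, 0]
Step 9: [0]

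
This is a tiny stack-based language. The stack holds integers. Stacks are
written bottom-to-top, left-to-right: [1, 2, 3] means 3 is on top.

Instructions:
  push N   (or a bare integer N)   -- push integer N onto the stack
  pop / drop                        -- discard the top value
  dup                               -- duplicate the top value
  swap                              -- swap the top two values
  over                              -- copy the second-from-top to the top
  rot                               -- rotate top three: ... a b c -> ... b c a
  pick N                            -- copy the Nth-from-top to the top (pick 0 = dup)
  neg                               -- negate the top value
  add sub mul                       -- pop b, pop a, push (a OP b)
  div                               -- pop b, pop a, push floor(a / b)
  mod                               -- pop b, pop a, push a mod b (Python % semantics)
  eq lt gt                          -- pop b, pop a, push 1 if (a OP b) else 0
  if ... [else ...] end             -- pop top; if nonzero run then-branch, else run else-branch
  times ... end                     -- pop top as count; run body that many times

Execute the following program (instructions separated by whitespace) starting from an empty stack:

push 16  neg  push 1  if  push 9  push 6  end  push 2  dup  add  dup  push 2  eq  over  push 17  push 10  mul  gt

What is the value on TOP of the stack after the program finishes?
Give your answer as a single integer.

After 'push 16': [16]
After 'neg': [-16]
After 'push 1': [-16, 1]
After 'if': [-16]
After 'push 9': [-16, 9]
After 'push 6': [-16, 9, 6]
After 'push 2': [-16, 9, 6, 2]
After 'dup': [-16, 9, 6, 2, 2]
After 'add': [-16, 9, 6, 4]
After 'dup': [-16, 9, 6, 4, 4]
After 'push 2': [-16, 9, 6, 4, 4, 2]
After 'eq': [-16, 9, 6, 4, 0]
After 'over': [-16, 9, 6, 4, 0, 4]
After 'push 17': [-16, 9, 6, 4, 0, 4, 17]
After 'push 10': [-16, 9, 6, 4, 0, 4, 17, 10]
After 'mul': [-16, 9, 6, 4, 0, 4, 170]
After 'gt': [-16, 9, 6, 4, 0, 0]

Answer: 0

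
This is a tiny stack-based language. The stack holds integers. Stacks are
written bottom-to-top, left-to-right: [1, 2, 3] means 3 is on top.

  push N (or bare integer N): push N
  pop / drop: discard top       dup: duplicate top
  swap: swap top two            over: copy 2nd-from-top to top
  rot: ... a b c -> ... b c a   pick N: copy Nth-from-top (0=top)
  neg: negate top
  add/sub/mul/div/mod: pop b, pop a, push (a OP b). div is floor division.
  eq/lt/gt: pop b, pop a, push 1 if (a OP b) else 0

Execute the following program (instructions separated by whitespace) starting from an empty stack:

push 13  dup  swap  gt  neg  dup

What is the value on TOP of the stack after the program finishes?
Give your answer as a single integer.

After 'push 13': [13]
After 'dup': [13, 13]
After 'swap': [13, 13]
After 'gt': [0]
After 'neg': [0]
After 'dup': [0, 0]

Answer: 0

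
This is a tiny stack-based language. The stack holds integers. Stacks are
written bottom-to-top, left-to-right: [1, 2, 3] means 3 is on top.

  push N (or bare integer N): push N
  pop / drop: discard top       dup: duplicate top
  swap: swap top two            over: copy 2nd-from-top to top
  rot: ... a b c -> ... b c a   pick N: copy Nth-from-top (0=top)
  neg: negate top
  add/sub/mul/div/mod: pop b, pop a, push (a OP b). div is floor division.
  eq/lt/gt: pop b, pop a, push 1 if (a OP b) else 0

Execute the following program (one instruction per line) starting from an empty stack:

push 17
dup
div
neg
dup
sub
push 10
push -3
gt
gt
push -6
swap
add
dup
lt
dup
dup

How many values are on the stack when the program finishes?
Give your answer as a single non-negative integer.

After 'push 17': stack = [17] (depth 1)
After 'dup': stack = [17, 17] (depth 2)
After 'div': stack = [1] (depth 1)
After 'neg': stack = [-1] (depth 1)
After 'dup': stack = [-1, -1] (depth 2)
After 'sub': stack = [0] (depth 1)
After 'push 10': stack = [0, 10] (depth 2)
After 'push -3': stack = [0, 10, -3] (depth 3)
After 'gt': stack = [0, 1] (depth 2)
After 'gt': stack = [0] (depth 1)
After 'push -6': stack = [0, -6] (depth 2)
After 'swap': stack = [-6, 0] (depth 2)
After 'add': stack = [-6] (depth 1)
After 'dup': stack = [-6, -6] (depth 2)
After 'lt': stack = [0] (depth 1)
After 'dup': stack = [0, 0] (depth 2)
After 'dup': stack = [0, 0, 0] (depth 3)

Answer: 3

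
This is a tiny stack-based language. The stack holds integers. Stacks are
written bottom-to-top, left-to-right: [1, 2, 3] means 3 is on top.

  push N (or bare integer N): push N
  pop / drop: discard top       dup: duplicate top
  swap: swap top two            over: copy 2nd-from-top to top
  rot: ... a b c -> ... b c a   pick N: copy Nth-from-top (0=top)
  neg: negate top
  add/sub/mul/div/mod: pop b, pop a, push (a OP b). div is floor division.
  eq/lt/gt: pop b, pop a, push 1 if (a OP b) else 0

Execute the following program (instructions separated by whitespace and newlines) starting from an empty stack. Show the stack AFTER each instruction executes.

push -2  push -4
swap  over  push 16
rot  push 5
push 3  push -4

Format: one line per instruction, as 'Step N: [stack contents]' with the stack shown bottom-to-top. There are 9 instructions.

Step 1: [-2]
Step 2: [-2, -4]
Step 3: [-4, -2]
Step 4: [-4, -2, -4]
Step 5: [-4, -2, -4, 16]
Step 6: [-4, -4, 16, -2]
Step 7: [-4, -4, 16, -2, 5]
Step 8: [-4, -4, 16, -2, 5, 3]
Step 9: [-4, -4, 16, -2, 5, 3, -4]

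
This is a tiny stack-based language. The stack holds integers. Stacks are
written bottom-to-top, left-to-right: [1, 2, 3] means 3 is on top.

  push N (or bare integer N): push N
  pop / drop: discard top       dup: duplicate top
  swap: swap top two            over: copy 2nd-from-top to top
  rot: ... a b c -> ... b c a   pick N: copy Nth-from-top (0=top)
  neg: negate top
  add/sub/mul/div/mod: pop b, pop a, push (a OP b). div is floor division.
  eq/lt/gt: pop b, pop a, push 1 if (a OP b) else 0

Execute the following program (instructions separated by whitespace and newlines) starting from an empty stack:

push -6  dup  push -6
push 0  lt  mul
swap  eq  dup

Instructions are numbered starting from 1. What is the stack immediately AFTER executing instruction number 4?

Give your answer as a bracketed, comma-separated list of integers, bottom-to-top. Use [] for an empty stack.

Answer: [-6, -6, -6, 0]

Derivation:
Step 1 ('push -6'): [-6]
Step 2 ('dup'): [-6, -6]
Step 3 ('push -6'): [-6, -6, -6]
Step 4 ('push 0'): [-6, -6, -6, 0]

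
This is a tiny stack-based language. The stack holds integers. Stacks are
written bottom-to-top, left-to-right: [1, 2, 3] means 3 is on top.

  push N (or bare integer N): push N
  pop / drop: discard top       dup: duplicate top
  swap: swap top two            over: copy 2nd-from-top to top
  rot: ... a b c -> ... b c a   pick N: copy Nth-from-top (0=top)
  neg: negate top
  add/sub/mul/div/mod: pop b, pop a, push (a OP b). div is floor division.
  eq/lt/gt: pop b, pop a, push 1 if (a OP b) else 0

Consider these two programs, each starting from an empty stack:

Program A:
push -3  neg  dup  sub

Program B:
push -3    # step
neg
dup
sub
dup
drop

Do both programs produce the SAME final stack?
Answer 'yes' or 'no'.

Program A trace:
  After 'push -3': [-3]
  After 'neg': [3]
  After 'dup': [3, 3]
  After 'sub': [0]
Program A final stack: [0]

Program B trace:
  After 'push -3': [-3]
  After 'neg': [3]
  After 'dup': [3, 3]
  After 'sub': [0]
  After 'dup': [0, 0]
  After 'drop': [0]
Program B final stack: [0]
Same: yes

Answer: yes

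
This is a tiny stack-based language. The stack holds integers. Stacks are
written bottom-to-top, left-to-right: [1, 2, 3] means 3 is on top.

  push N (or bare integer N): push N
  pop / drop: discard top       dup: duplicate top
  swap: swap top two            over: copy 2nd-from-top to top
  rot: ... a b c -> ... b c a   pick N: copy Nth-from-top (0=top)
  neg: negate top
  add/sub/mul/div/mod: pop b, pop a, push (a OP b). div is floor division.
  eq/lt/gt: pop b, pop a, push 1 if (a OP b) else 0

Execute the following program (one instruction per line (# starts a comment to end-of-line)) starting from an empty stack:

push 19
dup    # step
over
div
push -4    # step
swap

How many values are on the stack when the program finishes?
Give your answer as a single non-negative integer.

After 'push 19': stack = [19] (depth 1)
After 'dup': stack = [19, 19] (depth 2)
After 'over': stack = [19, 19, 19] (depth 3)
After 'div': stack = [19, 1] (depth 2)
After 'push -4': stack = [19, 1, -4] (depth 3)
After 'swap': stack = [19, -4, 1] (depth 3)

Answer: 3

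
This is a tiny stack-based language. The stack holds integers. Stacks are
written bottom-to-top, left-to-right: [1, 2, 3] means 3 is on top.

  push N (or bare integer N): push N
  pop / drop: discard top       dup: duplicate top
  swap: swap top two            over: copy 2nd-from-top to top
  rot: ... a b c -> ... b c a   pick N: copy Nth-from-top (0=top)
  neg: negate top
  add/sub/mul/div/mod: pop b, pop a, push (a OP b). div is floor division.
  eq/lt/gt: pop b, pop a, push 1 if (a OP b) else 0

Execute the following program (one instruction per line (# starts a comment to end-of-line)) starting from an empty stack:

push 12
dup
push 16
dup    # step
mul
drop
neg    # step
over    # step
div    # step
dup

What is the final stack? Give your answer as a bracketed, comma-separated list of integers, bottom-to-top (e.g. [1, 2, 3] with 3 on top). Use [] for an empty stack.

After 'push 12': [12]
After 'dup': [12, 12]
After 'push 16': [12, 12, 16]
After 'dup': [12, 12, 16, 16]
After 'mul': [12, 12, 256]
After 'drop': [12, 12]
After 'neg': [12, -12]
After 'over': [12, -12, 12]
After 'div': [12, -1]
After 'dup': [12, -1, -1]

Answer: [12, -1, -1]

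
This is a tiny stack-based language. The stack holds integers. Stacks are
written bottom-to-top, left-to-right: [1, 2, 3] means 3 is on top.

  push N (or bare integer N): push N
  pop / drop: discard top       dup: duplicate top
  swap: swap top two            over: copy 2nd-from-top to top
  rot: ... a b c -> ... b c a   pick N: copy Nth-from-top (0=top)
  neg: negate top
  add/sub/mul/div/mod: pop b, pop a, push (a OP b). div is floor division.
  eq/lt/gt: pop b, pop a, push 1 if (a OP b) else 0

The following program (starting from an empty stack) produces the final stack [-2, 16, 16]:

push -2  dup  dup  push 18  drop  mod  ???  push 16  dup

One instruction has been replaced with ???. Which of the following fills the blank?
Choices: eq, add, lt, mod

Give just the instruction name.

Answer: add

Derivation:
Stack before ???: [-2, 0]
Stack after ???:  [-2]
Checking each choice:
  eq: produces [0, 16, 16]
  add: MATCH
  lt: produces [1, 16, 16]
  mod: modulo by zero


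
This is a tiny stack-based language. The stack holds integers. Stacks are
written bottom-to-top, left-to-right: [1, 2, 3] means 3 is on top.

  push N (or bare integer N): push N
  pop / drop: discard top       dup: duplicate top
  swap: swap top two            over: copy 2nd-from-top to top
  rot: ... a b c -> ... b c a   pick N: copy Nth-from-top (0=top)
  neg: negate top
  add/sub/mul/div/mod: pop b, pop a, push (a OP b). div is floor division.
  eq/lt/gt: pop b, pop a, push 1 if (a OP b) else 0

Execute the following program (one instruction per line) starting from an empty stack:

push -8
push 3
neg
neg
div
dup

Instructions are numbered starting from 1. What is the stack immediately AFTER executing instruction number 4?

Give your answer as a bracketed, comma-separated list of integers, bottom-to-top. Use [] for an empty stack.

Step 1 ('push -8'): [-8]
Step 2 ('push 3'): [-8, 3]
Step 3 ('neg'): [-8, -3]
Step 4 ('neg'): [-8, 3]

Answer: [-8, 3]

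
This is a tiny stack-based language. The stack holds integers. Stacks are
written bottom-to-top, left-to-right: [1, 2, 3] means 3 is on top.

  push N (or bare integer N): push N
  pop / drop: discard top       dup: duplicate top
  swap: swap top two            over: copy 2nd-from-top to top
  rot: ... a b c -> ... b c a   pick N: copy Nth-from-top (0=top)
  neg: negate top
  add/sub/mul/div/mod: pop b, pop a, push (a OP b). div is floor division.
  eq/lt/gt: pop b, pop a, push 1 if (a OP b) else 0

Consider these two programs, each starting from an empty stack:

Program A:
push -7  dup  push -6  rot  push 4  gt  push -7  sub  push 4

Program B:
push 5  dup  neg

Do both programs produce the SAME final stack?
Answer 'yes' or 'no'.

Program A trace:
  After 'push -7': [-7]
  After 'dup': [-7, -7]
  After 'push -6': [-7, -7, -6]
  After 'rot': [-7, -6, -7]
  After 'push 4': [-7, -6, -7, 4]
  After 'gt': [-7, -6, 0]
  After 'push -7': [-7, -6, 0, -7]
  After 'sub': [-7, -6, 7]
  After 'push 4': [-7, -6, 7, 4]
Program A final stack: [-7, -6, 7, 4]

Program B trace:
  After 'push 5': [5]
  After 'dup': [5, 5]
  After 'neg': [5, -5]
Program B final stack: [5, -5]
Same: no

Answer: no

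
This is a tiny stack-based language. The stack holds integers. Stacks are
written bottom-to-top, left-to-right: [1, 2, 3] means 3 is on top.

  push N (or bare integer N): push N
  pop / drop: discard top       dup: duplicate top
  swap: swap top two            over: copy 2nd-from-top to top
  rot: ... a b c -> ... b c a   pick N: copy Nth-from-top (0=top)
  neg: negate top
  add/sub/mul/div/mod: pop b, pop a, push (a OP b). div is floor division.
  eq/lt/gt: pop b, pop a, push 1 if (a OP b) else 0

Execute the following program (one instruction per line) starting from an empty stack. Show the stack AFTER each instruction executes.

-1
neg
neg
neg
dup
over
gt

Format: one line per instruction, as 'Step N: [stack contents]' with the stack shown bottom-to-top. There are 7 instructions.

Step 1: [-1]
Step 2: [1]
Step 3: [-1]
Step 4: [1]
Step 5: [1, 1]
Step 6: [1, 1, 1]
Step 7: [1, 0]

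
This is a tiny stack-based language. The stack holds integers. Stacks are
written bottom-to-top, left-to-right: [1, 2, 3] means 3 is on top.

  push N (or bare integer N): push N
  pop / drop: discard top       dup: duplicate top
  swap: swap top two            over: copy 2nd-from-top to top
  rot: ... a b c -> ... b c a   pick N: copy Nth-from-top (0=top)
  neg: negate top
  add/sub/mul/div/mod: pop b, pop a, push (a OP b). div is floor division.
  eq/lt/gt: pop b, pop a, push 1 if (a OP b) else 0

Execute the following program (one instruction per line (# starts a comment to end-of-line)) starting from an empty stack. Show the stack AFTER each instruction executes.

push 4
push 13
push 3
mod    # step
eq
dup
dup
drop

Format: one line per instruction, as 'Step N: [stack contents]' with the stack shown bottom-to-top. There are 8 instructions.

Step 1: [4]
Step 2: [4, 13]
Step 3: [4, 13, 3]
Step 4: [4, 1]
Step 5: [0]
Step 6: [0, 0]
Step 7: [0, 0, 0]
Step 8: [0, 0]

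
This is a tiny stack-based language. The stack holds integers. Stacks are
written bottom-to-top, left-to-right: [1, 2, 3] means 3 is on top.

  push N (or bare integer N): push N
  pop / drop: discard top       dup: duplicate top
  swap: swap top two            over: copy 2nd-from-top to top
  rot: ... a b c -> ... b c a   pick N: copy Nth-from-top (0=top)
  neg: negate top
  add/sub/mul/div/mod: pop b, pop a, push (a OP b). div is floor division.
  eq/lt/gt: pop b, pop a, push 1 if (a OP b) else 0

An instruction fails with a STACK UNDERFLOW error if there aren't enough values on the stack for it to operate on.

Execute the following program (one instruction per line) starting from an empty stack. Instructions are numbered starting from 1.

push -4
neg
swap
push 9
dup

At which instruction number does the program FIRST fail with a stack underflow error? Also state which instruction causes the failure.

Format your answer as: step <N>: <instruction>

Step 1 ('push -4'): stack = [-4], depth = 1
Step 2 ('neg'): stack = [4], depth = 1
Step 3 ('swap'): needs 2 value(s) but depth is 1 — STACK UNDERFLOW

Answer: step 3: swap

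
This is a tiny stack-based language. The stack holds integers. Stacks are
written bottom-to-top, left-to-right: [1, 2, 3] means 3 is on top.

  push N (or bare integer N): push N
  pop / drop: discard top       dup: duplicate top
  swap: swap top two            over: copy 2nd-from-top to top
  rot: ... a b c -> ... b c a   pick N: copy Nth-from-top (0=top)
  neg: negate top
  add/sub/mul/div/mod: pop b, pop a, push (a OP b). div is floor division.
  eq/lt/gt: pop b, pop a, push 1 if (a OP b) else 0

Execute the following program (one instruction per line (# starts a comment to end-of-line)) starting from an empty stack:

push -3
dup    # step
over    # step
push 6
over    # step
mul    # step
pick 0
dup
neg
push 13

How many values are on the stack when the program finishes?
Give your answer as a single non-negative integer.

After 'push -3': stack = [-3] (depth 1)
After 'dup': stack = [-3, -3] (depth 2)
After 'over': stack = [-3, -3, -3] (depth 3)
After 'push 6': stack = [-3, -3, -3, 6] (depth 4)
After 'over': stack = [-3, -3, -3, 6, -3] (depth 5)
After 'mul': stack = [-3, -3, -3, -18] (depth 4)
After 'pick 0': stack = [-3, -3, -3, -18, -18] (depth 5)
After 'dup': stack = [-3, -3, -3, -18, -18, -18] (depth 6)
After 'neg': stack = [-3, -3, -3, -18, -18, 18] (depth 6)
After 'push 13': stack = [-3, -3, -3, -18, -18, 18, 13] (depth 7)

Answer: 7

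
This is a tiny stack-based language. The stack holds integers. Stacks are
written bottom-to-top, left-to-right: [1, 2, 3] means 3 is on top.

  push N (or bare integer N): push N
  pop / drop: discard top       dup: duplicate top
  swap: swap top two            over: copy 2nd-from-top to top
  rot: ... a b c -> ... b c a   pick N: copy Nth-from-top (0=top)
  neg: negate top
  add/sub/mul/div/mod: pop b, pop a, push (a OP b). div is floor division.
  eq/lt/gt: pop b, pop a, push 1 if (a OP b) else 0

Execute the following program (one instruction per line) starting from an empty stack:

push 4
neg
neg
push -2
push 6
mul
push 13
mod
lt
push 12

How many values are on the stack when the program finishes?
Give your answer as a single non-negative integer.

After 'push 4': stack = [4] (depth 1)
After 'neg': stack = [-4] (depth 1)
After 'neg': stack = [4] (depth 1)
After 'push -2': stack = [4, -2] (depth 2)
After 'push 6': stack = [4, -2, 6] (depth 3)
After 'mul': stack = [4, -12] (depth 2)
After 'push 13': stack = [4, -12, 13] (depth 3)
After 'mod': stack = [4, 1] (depth 2)
After 'lt': stack = [0] (depth 1)
After 'push 12': stack = [0, 12] (depth 2)

Answer: 2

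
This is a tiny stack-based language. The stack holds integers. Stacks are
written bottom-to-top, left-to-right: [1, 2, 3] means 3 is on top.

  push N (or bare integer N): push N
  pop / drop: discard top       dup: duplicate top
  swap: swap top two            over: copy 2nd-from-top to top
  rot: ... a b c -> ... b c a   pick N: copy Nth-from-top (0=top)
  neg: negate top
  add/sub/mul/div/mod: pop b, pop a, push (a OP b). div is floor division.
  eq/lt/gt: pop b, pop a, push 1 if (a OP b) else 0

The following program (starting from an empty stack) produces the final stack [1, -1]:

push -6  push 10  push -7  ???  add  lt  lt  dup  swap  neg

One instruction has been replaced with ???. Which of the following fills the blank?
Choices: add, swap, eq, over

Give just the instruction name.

Answer: over

Derivation:
Stack before ???: [-6, 10, -7]
Stack after ???:  [-6, 10, -7, 10]
Checking each choice:
  add: stack underflow (need 2, have 1)
  swap: stack underflow (need 2, have 1)
  eq: stack underflow (need 2, have 1)
  over: MATCH


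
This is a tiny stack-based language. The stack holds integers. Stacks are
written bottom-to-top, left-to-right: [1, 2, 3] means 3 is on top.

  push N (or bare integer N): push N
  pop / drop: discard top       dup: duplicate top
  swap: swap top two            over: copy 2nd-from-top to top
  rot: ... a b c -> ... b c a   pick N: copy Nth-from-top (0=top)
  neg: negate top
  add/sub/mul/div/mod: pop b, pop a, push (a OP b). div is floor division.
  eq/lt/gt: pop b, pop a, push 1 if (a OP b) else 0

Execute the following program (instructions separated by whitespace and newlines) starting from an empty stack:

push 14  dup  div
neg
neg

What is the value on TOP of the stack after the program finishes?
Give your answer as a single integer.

Answer: 1

Derivation:
After 'push 14': [14]
After 'dup': [14, 14]
After 'div': [1]
After 'neg': [-1]
After 'neg': [1]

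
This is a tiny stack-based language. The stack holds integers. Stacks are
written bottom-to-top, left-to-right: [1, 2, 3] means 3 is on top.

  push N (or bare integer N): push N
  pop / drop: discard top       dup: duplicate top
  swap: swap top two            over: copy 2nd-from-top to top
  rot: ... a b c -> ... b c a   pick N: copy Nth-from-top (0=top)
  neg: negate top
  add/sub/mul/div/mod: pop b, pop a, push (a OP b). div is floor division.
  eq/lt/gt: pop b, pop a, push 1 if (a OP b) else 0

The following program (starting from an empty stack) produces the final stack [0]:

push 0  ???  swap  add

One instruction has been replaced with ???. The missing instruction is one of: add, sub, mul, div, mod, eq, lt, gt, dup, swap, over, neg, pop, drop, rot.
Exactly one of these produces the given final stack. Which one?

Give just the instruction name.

Stack before ???: [0]
Stack after ???:  [0, 0]
The instruction that transforms [0] -> [0, 0] is: dup

Answer: dup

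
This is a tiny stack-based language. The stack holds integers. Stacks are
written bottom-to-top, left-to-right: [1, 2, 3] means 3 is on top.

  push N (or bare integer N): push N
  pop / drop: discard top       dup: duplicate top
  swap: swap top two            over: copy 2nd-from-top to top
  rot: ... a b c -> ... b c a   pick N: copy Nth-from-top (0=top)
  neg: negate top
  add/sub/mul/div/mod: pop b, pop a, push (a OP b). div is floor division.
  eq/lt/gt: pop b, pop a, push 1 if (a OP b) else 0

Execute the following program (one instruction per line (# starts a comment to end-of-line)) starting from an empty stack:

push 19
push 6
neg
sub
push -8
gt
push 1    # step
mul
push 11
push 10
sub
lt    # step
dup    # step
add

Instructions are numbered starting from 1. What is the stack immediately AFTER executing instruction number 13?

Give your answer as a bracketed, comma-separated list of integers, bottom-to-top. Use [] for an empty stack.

Answer: [0, 0]

Derivation:
Step 1 ('push 19'): [19]
Step 2 ('push 6'): [19, 6]
Step 3 ('neg'): [19, -6]
Step 4 ('sub'): [25]
Step 5 ('push -8'): [25, -8]
Step 6 ('gt'): [1]
Step 7 ('push 1'): [1, 1]
Step 8 ('mul'): [1]
Step 9 ('push 11'): [1, 11]
Step 10 ('push 10'): [1, 11, 10]
Step 11 ('sub'): [1, 1]
Step 12 ('lt'): [0]
Step 13 ('dup'): [0, 0]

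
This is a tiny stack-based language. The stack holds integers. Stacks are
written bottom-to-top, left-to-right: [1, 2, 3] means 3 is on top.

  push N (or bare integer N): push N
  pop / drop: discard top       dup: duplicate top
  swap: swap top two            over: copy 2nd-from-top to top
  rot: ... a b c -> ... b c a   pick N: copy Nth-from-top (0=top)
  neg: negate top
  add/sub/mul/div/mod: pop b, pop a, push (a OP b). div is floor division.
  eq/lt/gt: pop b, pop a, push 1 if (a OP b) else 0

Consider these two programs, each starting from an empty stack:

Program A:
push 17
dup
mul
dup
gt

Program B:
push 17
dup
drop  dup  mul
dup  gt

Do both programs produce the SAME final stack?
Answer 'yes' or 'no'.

Answer: yes

Derivation:
Program A trace:
  After 'push 17': [17]
  After 'dup': [17, 17]
  After 'mul': [289]
  After 'dup': [289, 289]
  After 'gt': [0]
Program A final stack: [0]

Program B trace:
  After 'push 17': [17]
  After 'dup': [17, 17]
  After 'drop': [17]
  After 'dup': [17, 17]
  After 'mul': [289]
  After 'dup': [289, 289]
  After 'gt': [0]
Program B final stack: [0]
Same: yes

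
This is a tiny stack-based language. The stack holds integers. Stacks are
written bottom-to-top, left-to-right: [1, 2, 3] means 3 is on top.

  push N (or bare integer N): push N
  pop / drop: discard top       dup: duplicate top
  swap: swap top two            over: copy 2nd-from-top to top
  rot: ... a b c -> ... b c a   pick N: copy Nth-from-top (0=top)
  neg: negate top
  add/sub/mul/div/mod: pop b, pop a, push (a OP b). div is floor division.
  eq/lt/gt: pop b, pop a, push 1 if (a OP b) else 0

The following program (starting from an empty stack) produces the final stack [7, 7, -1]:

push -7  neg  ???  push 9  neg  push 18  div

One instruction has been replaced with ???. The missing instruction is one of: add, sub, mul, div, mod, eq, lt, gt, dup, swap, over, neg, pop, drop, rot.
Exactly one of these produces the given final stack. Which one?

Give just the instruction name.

Stack before ???: [7]
Stack after ???:  [7, 7]
The instruction that transforms [7] -> [7, 7] is: dup

Answer: dup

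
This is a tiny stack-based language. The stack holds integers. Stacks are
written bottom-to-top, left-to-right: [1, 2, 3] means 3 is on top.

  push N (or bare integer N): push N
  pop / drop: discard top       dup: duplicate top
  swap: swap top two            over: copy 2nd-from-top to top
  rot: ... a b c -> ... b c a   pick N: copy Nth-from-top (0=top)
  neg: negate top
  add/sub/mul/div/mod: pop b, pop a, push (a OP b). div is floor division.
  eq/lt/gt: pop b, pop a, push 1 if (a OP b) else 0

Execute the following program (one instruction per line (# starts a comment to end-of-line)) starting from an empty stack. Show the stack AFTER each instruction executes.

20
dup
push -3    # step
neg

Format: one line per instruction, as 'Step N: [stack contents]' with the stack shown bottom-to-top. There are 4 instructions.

Step 1: [20]
Step 2: [20, 20]
Step 3: [20, 20, -3]
Step 4: [20, 20, 3]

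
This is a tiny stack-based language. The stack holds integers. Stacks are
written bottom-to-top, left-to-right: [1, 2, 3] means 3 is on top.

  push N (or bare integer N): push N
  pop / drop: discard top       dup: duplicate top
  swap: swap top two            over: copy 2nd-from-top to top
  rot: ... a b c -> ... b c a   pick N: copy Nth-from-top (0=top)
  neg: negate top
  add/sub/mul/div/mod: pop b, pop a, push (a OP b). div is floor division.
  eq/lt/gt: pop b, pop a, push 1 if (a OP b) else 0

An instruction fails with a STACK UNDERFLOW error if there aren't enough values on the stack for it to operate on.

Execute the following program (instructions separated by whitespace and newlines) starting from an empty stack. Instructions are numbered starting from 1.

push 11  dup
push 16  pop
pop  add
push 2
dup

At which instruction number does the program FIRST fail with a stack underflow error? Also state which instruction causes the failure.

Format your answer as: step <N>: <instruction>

Answer: step 6: add

Derivation:
Step 1 ('push 11'): stack = [11], depth = 1
Step 2 ('dup'): stack = [11, 11], depth = 2
Step 3 ('push 16'): stack = [11, 11, 16], depth = 3
Step 4 ('pop'): stack = [11, 11], depth = 2
Step 5 ('pop'): stack = [11], depth = 1
Step 6 ('add'): needs 2 value(s) but depth is 1 — STACK UNDERFLOW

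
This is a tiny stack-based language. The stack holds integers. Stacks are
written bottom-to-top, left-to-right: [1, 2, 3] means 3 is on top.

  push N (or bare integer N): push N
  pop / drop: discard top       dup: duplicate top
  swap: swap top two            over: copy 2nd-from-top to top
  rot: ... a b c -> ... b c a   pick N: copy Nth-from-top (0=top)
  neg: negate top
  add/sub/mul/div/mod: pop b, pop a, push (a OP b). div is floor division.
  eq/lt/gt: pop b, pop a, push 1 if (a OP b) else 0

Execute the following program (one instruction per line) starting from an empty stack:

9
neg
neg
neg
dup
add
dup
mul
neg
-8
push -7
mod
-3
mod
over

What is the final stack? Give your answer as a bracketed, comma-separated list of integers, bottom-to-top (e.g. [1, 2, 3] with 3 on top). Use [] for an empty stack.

After 'push 9': [9]
After 'neg': [-9]
After 'neg': [9]
After 'neg': [-9]
After 'dup': [-9, -9]
After 'add': [-18]
After 'dup': [-18, -18]
After 'mul': [324]
After 'neg': [-324]
After 'push -8': [-324, -8]
After 'push -7': [-324, -8, -7]
After 'mod': [-324, -1]
After 'push -3': [-324, -1, -3]
After 'mod': [-324, -1]
After 'over': [-324, -1, -324]

Answer: [-324, -1, -324]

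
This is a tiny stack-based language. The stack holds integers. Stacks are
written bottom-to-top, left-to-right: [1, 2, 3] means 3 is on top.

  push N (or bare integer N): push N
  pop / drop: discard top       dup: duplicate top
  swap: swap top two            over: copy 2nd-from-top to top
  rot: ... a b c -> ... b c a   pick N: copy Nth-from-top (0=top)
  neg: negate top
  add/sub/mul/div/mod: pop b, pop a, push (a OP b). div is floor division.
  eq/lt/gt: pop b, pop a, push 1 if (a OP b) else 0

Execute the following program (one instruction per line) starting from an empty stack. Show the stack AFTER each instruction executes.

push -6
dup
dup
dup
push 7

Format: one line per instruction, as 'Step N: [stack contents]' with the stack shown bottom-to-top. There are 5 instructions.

Step 1: [-6]
Step 2: [-6, -6]
Step 3: [-6, -6, -6]
Step 4: [-6, -6, -6, -6]
Step 5: [-6, -6, -6, -6, 7]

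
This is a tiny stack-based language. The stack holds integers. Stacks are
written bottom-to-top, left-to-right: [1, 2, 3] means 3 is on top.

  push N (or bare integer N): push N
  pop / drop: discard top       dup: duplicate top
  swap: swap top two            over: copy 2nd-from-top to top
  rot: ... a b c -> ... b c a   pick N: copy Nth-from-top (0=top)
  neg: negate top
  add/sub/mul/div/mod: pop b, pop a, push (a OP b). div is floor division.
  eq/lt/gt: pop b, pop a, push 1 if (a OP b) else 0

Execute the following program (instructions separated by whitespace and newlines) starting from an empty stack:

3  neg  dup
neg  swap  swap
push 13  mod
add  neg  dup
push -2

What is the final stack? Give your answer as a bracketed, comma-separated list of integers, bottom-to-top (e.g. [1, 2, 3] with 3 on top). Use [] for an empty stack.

Answer: [0, 0, -2]

Derivation:
After 'push 3': [3]
After 'neg': [-3]
After 'dup': [-3, -3]
After 'neg': [-3, 3]
After 'swap': [3, -3]
After 'swap': [-3, 3]
After 'push 13': [-3, 3, 13]
After 'mod': [-3, 3]
After 'add': [0]
After 'neg': [0]
After 'dup': [0, 0]
After 'push -2': [0, 0, -2]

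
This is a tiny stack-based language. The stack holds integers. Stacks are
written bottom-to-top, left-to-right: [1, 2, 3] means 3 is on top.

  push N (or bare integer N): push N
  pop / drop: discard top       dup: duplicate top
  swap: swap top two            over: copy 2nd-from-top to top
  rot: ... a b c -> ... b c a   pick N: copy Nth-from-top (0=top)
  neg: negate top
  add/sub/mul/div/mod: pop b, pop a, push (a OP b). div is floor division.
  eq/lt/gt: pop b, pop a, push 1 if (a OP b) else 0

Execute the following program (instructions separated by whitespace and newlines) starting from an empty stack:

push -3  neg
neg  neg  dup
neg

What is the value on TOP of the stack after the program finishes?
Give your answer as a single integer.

Answer: -3

Derivation:
After 'push -3': [-3]
After 'neg': [3]
After 'neg': [-3]
After 'neg': [3]
After 'dup': [3, 3]
After 'neg': [3, -3]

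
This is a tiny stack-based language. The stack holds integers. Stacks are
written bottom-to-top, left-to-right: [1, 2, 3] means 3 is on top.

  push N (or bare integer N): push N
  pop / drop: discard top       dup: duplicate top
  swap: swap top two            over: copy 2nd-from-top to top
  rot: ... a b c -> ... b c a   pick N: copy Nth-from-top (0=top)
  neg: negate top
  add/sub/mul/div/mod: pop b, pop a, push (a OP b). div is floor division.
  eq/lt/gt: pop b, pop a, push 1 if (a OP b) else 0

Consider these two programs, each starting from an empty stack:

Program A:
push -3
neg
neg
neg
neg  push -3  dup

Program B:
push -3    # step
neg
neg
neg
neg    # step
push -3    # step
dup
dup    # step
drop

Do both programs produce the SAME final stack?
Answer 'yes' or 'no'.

Answer: yes

Derivation:
Program A trace:
  After 'push -3': [-3]
  After 'neg': [3]
  After 'neg': [-3]
  After 'neg': [3]
  After 'neg': [-3]
  After 'push -3': [-3, -3]
  After 'dup': [-3, -3, -3]
Program A final stack: [-3, -3, -3]

Program B trace:
  After 'push -3': [-3]
  After 'neg': [3]
  After 'neg': [-3]
  After 'neg': [3]
  After 'neg': [-3]
  After 'push -3': [-3, -3]
  After 'dup': [-3, -3, -3]
  After 'dup': [-3, -3, -3, -3]
  After 'drop': [-3, -3, -3]
Program B final stack: [-3, -3, -3]
Same: yes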